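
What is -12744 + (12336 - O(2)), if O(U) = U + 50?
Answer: -460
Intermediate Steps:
O(U) = 50 + U
-12744 + (12336 - O(2)) = -12744 + (12336 - (50 + 2)) = -12744 + (12336 - 1*52) = -12744 + (12336 - 52) = -12744 + 12284 = -460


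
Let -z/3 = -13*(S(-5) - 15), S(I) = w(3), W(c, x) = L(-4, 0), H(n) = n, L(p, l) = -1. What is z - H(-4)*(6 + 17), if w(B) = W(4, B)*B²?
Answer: -844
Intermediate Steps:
W(c, x) = -1
w(B) = -B²
S(I) = -9 (S(I) = -1*3² = -1*9 = -9)
z = -936 (z = -(-39)*(-9 - 15) = -(-39)*(-24) = -3*312 = -936)
z - H(-4)*(6 + 17) = -936 - (-4)*(6 + 17) = -936 - (-4)*23 = -936 - 1*(-92) = -936 + 92 = -844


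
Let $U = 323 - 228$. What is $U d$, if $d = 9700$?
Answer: $921500$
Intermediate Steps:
$U = 95$
$U d = 95 \cdot 9700 = 921500$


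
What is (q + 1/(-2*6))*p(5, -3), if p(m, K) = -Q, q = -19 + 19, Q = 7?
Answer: 7/12 ≈ 0.58333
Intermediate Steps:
q = 0
p(m, K) = -7 (p(m, K) = -1*7 = -7)
(q + 1/(-2*6))*p(5, -3) = (0 + 1/(-2*6))*(-7) = (0 + 1/(-12))*(-7) = (0 - 1/12)*(-7) = -1/12*(-7) = 7/12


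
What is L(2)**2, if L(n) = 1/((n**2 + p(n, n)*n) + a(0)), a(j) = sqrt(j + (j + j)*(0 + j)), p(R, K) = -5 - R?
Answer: 1/100 ≈ 0.010000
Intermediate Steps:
a(j) = sqrt(j + 2*j**2) (a(j) = sqrt(j + (2*j)*j) = sqrt(j + 2*j**2))
L(n) = 1/(n**2 + n*(-5 - n)) (L(n) = 1/((n**2 + (-5 - n)*n) + sqrt(0*(1 + 2*0))) = 1/((n**2 + n*(-5 - n)) + sqrt(0*(1 + 0))) = 1/((n**2 + n*(-5 - n)) + sqrt(0*1)) = 1/((n**2 + n*(-5 - n)) + sqrt(0)) = 1/((n**2 + n*(-5 - n)) + 0) = 1/(n**2 + n*(-5 - n)))
L(2)**2 = (-1/5/2)**2 = (-1/5*1/2)**2 = (-1/10)**2 = 1/100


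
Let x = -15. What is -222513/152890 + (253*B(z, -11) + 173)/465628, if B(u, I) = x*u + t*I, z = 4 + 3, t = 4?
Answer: -463327659/301651970 ≈ -1.5360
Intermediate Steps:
z = 7
B(u, I) = -15*u + 4*I
-222513/152890 + (253*B(z, -11) + 173)/465628 = -222513/152890 + (253*(-15*7 + 4*(-11)) + 173)/465628 = -222513*1/152890 + (253*(-105 - 44) + 173)*(1/465628) = -222513/152890 + (253*(-149) + 173)*(1/465628) = -222513/152890 + (-37697 + 173)*(1/465628) = -222513/152890 - 37524*1/465628 = -222513/152890 - 159/1973 = -463327659/301651970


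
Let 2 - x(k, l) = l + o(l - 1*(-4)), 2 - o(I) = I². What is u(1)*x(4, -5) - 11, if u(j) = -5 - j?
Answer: -47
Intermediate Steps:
o(I) = 2 - I²
x(k, l) = (4 + l)² - l (x(k, l) = 2 - (l + (2 - (l - 1*(-4))²)) = 2 - (l + (2 - (l + 4)²)) = 2 - (l + (2 - (4 + l)²)) = 2 - (2 + l - (4 + l)²) = 2 + (-2 + (4 + l)² - l) = (4 + l)² - l)
u(1)*x(4, -5) - 11 = (-5 - 1*1)*((4 - 5)² - 1*(-5)) - 11 = (-5 - 1)*((-1)² + 5) - 11 = -6*(1 + 5) - 11 = -6*6 - 11 = -36 - 11 = -47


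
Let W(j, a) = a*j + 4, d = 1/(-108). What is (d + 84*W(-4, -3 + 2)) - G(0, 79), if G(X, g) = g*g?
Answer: -601453/108 ≈ -5569.0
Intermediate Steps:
G(X, g) = g**2
d = -1/108 ≈ -0.0092593
W(j, a) = 4 + a*j
(d + 84*W(-4, -3 + 2)) - G(0, 79) = (-1/108 + 84*(4 + (-3 + 2)*(-4))) - 1*79**2 = (-1/108 + 84*(4 - 1*(-4))) - 1*6241 = (-1/108 + 84*(4 + 4)) - 6241 = (-1/108 + 84*8) - 6241 = (-1/108 + 672) - 6241 = 72575/108 - 6241 = -601453/108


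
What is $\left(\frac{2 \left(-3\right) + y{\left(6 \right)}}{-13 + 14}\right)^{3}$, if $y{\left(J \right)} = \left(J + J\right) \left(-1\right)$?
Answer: $-5832$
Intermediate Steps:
$y{\left(J \right)} = - 2 J$ ($y{\left(J \right)} = 2 J \left(-1\right) = - 2 J$)
$\left(\frac{2 \left(-3\right) + y{\left(6 \right)}}{-13 + 14}\right)^{3} = \left(\frac{2 \left(-3\right) - 12}{-13 + 14}\right)^{3} = \left(\frac{-6 - 12}{1}\right)^{3} = \left(\left(-18\right) 1\right)^{3} = \left(-18\right)^{3} = -5832$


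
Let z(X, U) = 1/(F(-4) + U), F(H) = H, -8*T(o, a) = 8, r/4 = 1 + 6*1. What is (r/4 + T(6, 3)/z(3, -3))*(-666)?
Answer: -9324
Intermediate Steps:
r = 28 (r = 4*(1 + 6*1) = 4*(1 + 6) = 4*7 = 28)
T(o, a) = -1 (T(o, a) = -⅛*8 = -1)
z(X, U) = 1/(-4 + U)
(r/4 + T(6, 3)/z(3, -3))*(-666) = (28/4 - 1/(1/(-4 - 3)))*(-666) = (28*(¼) - 1/(1/(-7)))*(-666) = (7 - 1/(-⅐))*(-666) = (7 - 1*(-7))*(-666) = (7 + 7)*(-666) = 14*(-666) = -9324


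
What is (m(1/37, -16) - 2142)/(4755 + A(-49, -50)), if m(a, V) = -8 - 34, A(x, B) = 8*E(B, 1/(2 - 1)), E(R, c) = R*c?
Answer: -168/335 ≈ -0.50149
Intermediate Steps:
A(x, B) = 8*B (A(x, B) = 8*(B/(2 - 1)) = 8*(B/1) = 8*(B*1) = 8*B)
m(a, V) = -42
(m(1/37, -16) - 2142)/(4755 + A(-49, -50)) = (-42 - 2142)/(4755 + 8*(-50)) = -2184/(4755 - 400) = -2184/4355 = -2184*1/4355 = -168/335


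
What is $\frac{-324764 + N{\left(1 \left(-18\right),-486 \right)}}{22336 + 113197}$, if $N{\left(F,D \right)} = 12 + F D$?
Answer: $- \frac{316004}{135533} \approx -2.3316$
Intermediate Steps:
$N{\left(F,D \right)} = 12 + D F$
$\frac{-324764 + N{\left(1 \left(-18\right),-486 \right)}}{22336 + 113197} = \frac{-324764 - \left(-12 + 486 \cdot 1 \left(-18\right)\right)}{22336 + 113197} = \frac{-324764 + \left(12 - -8748\right)}{135533} = \left(-324764 + \left(12 + 8748\right)\right) \frac{1}{135533} = \left(-324764 + 8760\right) \frac{1}{135533} = \left(-316004\right) \frac{1}{135533} = - \frac{316004}{135533}$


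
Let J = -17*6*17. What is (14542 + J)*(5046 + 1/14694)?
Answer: 474830503700/7347 ≈ 6.4629e+7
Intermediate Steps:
J = -1734 (J = -102*17 = -1734)
(14542 + J)*(5046 + 1/14694) = (14542 - 1734)*(5046 + 1/14694) = 12808*(5046 + 1/14694) = 12808*(74145925/14694) = 474830503700/7347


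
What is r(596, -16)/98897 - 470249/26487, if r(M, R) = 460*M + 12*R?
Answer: -39249624937/2619484839 ≈ -14.984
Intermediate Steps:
r(M, R) = 12*R + 460*M
r(596, -16)/98897 - 470249/26487 = (12*(-16) + 460*596)/98897 - 470249/26487 = (-192 + 274160)*(1/98897) - 470249*1/26487 = 273968*(1/98897) - 470249/26487 = 273968/98897 - 470249/26487 = -39249624937/2619484839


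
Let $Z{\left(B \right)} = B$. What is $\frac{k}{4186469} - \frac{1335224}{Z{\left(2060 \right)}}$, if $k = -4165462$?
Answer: $- \frac{199944811992}{308004505} \approx -649.16$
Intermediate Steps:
$\frac{k}{4186469} - \frac{1335224}{Z{\left(2060 \right)}} = - \frac{4165462}{4186469} - \frac{1335224}{2060} = \left(-4165462\right) \frac{1}{4186469} - \frac{333806}{515} = - \frac{595066}{598067} - \frac{333806}{515} = - \frac{199944811992}{308004505}$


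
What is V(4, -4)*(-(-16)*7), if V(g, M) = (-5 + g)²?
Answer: 112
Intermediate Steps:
V(4, -4)*(-(-16)*7) = (-5 + 4)²*(-(-16)*7) = (-1)²*(-1*(-112)) = 1*112 = 112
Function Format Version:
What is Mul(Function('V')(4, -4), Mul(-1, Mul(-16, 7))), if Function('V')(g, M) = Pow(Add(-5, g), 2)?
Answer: 112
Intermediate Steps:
Mul(Function('V')(4, -4), Mul(-1, Mul(-16, 7))) = Mul(Pow(Add(-5, 4), 2), Mul(-1, Mul(-16, 7))) = Mul(Pow(-1, 2), Mul(-1, -112)) = Mul(1, 112) = 112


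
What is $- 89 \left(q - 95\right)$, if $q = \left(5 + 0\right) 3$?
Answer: $7120$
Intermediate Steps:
$q = 15$ ($q = 5 \cdot 3 = 15$)
$- 89 \left(q - 95\right) = - 89 \left(15 - 95\right) = \left(-89\right) \left(-80\right) = 7120$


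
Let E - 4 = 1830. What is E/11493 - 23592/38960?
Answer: -24961277/55970910 ≈ -0.44597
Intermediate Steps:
E = 1834 (E = 4 + 1830 = 1834)
E/11493 - 23592/38960 = 1834/11493 - 23592/38960 = 1834*(1/11493) - 23592*1/38960 = 1834/11493 - 2949/4870 = -24961277/55970910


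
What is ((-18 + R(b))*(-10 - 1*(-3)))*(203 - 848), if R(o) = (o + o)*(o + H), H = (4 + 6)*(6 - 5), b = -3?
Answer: -270900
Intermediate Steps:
H = 10 (H = 10*1 = 10)
R(o) = 2*o*(10 + o) (R(o) = (o + o)*(o + 10) = (2*o)*(10 + o) = 2*o*(10 + o))
((-18 + R(b))*(-10 - 1*(-3)))*(203 - 848) = ((-18 + 2*(-3)*(10 - 3))*(-10 - 1*(-3)))*(203 - 848) = ((-18 + 2*(-3)*7)*(-10 + 3))*(-645) = ((-18 - 42)*(-7))*(-645) = -60*(-7)*(-645) = 420*(-645) = -270900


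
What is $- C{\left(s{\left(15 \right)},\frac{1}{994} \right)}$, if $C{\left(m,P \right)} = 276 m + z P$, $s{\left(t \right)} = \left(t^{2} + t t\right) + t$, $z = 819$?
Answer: $- \frac{18224397}{142} \approx -1.2834 \cdot 10^{5}$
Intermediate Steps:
$s{\left(t \right)} = t + 2 t^{2}$ ($s{\left(t \right)} = \left(t^{2} + t^{2}\right) + t = 2 t^{2} + t = t + 2 t^{2}$)
$C{\left(m,P \right)} = 276 m + 819 P$
$- C{\left(s{\left(15 \right)},\frac{1}{994} \right)} = - (276 \cdot 15 \left(1 + 2 \cdot 15\right) + \frac{819}{994}) = - (276 \cdot 15 \left(1 + 30\right) + 819 \cdot \frac{1}{994}) = - (276 \cdot 15 \cdot 31 + \frac{117}{142}) = - (276 \cdot 465 + \frac{117}{142}) = - (128340 + \frac{117}{142}) = \left(-1\right) \frac{18224397}{142} = - \frac{18224397}{142}$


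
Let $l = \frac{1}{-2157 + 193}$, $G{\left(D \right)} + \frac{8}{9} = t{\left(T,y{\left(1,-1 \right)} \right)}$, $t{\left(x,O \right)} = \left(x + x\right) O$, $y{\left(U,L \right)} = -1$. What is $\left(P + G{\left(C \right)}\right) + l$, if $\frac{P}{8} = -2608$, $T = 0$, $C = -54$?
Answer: $- \frac{368807785}{17676} \approx -20865.0$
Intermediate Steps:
$t{\left(x,O \right)} = 2 O x$ ($t{\left(x,O \right)} = 2 x O = 2 O x$)
$G{\left(D \right)} = - \frac{8}{9}$ ($G{\left(D \right)} = - \frac{8}{9} + 2 \left(-1\right) 0 = - \frac{8}{9} + 0 = - \frac{8}{9}$)
$l = - \frac{1}{1964}$ ($l = \frac{1}{-1964} = - \frac{1}{1964} \approx -0.00050917$)
$P = -20864$ ($P = 8 \left(-2608\right) = -20864$)
$\left(P + G{\left(C \right)}\right) + l = \left(-20864 - \frac{8}{9}\right) - \frac{1}{1964} = - \frac{187784}{9} - \frac{1}{1964} = - \frac{368807785}{17676}$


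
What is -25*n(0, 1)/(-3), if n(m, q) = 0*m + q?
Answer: 25/3 ≈ 8.3333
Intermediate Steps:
n(m, q) = q (n(m, q) = 0 + q = q)
-25*n(0, 1)/(-3) = -25/(-3) = -25*(-1)/3 = -25*(-⅓) = 25/3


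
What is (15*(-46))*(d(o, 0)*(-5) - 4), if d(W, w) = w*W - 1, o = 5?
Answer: -690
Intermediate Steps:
d(W, w) = -1 + W*w (d(W, w) = W*w - 1 = -1 + W*w)
(15*(-46))*(d(o, 0)*(-5) - 4) = (15*(-46))*((-1 + 5*0)*(-5) - 4) = -690*((-1 + 0)*(-5) - 4) = -690*(-1*(-5) - 4) = -690*(5 - 4) = -690*1 = -690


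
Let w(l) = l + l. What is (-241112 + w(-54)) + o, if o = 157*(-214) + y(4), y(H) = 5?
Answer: -274813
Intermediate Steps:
w(l) = 2*l
o = -33593 (o = 157*(-214) + 5 = -33598 + 5 = -33593)
(-241112 + w(-54)) + o = (-241112 + 2*(-54)) - 33593 = (-241112 - 108) - 33593 = -241220 - 33593 = -274813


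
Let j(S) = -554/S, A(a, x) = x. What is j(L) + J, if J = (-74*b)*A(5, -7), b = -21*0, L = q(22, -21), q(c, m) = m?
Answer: 554/21 ≈ 26.381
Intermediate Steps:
L = -21
b = 0
J = 0 (J = -74*0*(-7) = 0*(-7) = 0)
j(L) + J = -554/(-21) + 0 = -554*(-1/21) + 0 = 554/21 + 0 = 554/21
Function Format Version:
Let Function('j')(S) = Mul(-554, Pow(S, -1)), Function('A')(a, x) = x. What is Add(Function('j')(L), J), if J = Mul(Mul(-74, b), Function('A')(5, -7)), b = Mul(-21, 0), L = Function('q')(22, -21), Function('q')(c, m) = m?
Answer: Rational(554, 21) ≈ 26.381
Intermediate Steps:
L = -21
b = 0
J = 0 (J = Mul(Mul(-74, 0), -7) = Mul(0, -7) = 0)
Add(Function('j')(L), J) = Add(Mul(-554, Pow(-21, -1)), 0) = Add(Mul(-554, Rational(-1, 21)), 0) = Add(Rational(554, 21), 0) = Rational(554, 21)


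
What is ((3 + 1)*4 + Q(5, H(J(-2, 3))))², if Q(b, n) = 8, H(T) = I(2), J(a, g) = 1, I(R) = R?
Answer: 576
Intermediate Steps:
H(T) = 2
((3 + 1)*4 + Q(5, H(J(-2, 3))))² = ((3 + 1)*4 + 8)² = (4*4 + 8)² = (16 + 8)² = 24² = 576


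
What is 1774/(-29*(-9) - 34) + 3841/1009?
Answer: 2661873/229043 ≈ 11.622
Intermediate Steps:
1774/(-29*(-9) - 34) + 3841/1009 = 1774/(261 - 34) + 3841*(1/1009) = 1774/227 + 3841/1009 = 2661873/229043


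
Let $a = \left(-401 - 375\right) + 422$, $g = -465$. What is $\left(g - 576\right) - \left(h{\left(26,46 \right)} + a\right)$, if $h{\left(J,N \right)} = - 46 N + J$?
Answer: $1403$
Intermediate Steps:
$h{\left(J,N \right)} = J - 46 N$
$a = -354$ ($a = -776 + 422 = -354$)
$\left(g - 576\right) - \left(h{\left(26,46 \right)} + a\right) = \left(-465 - 576\right) - \left(\left(26 - 2116\right) - 354\right) = -1041 - \left(\left(26 - 2116\right) - 354\right) = -1041 - \left(-2090 - 354\right) = -1041 - -2444 = -1041 + 2444 = 1403$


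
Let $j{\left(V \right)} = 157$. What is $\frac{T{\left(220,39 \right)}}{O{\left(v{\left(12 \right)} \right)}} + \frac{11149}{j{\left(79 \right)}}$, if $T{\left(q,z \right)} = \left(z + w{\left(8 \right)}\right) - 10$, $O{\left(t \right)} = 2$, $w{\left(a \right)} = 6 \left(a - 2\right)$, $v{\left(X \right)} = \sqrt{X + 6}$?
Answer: $\frac{32503}{314} \approx 103.51$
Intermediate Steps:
$v{\left(X \right)} = \sqrt{6 + X}$
$w{\left(a \right)} = -12 + 6 a$ ($w{\left(a \right)} = 6 \left(-2 + a\right) = -12 + 6 a$)
$T{\left(q,z \right)} = 26 + z$ ($T{\left(q,z \right)} = \left(z + \left(-12 + 6 \cdot 8\right)\right) - 10 = \left(z + \left(-12 + 48\right)\right) - 10 = \left(z + 36\right) - 10 = \left(36 + z\right) - 10 = 26 + z$)
$\frac{T{\left(220,39 \right)}}{O{\left(v{\left(12 \right)} \right)}} + \frac{11149}{j{\left(79 \right)}} = \frac{26 + 39}{2} + \frac{11149}{157} = 65 \cdot \frac{1}{2} + 11149 \cdot \frac{1}{157} = \frac{65}{2} + \frac{11149}{157} = \frac{32503}{314}$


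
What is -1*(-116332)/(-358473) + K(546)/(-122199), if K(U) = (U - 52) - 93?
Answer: -4786467247/14601680709 ≈ -0.32780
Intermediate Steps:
K(U) = -145 + U (K(U) = (-52 + U) - 93 = -145 + U)
-1*(-116332)/(-358473) + K(546)/(-122199) = -1*(-116332)/(-358473) + (-145 + 546)/(-122199) = 116332*(-1/358473) + 401*(-1/122199) = -116332/358473 - 401/122199 = -4786467247/14601680709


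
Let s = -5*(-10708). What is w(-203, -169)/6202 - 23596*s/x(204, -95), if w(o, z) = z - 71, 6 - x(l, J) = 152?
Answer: 1958792908160/226373 ≈ 8.6529e+6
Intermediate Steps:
x(l, J) = -146 (x(l, J) = 6 - 1*152 = 6 - 152 = -146)
w(o, z) = -71 + z
s = 53540
w(-203, -169)/6202 - 23596*s/x(204, -95) = (-71 - 169)/6202 - 23596/((-146/53540)) = -240*1/6202 - 23596/((-146*1/53540)) = -120/3101 - 23596/(-73/26770) = -120/3101 - 23596*(-26770/73) = -120/3101 + 631664920/73 = 1958792908160/226373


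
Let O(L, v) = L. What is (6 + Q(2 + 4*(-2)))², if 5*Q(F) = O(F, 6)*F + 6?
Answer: 5184/25 ≈ 207.36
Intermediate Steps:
Q(F) = 6/5 + F²/5 (Q(F) = (F*F + 6)/5 = (F² + 6)/5 = (6 + F²)/5 = 6/5 + F²/5)
(6 + Q(2 + 4*(-2)))² = (6 + (6/5 + (2 + 4*(-2))²/5))² = (6 + (6/5 + (2 - 8)²/5))² = (6 + (6/5 + (⅕)*(-6)²))² = (6 + (6/5 + (⅕)*36))² = (6 + (6/5 + 36/5))² = (6 + 42/5)² = (72/5)² = 5184/25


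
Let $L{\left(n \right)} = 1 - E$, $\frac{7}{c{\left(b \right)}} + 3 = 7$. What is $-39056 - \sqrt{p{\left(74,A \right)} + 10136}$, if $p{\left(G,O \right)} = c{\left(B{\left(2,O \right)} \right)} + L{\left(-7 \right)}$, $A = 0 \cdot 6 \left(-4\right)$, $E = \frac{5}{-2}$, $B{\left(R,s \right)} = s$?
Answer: $-39056 - \frac{\sqrt{40565}}{2} \approx -39157.0$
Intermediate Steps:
$E = - \frac{5}{2}$ ($E = 5 \left(- \frac{1}{2}\right) = - \frac{5}{2} \approx -2.5$)
$c{\left(b \right)} = \frac{7}{4}$ ($c{\left(b \right)} = \frac{7}{-3 + 7} = \frac{7}{4}$)
$L{\left(n \right)} = \frac{7}{2}$ ($L{\left(n \right)} = 1 - - \frac{5}{2} = 1 + \frac{5}{2} = \frac{7}{2}$)
$A = 0$ ($A = 0 \left(-4\right) = 0$)
$p{\left(G,O \right)} = \frac{21}{4}$ ($p{\left(G,O \right)} = \frac{7}{4} + \frac{7}{2} = \frac{21}{4}$)
$-39056 - \sqrt{p{\left(74,A \right)} + 10136} = -39056 - \sqrt{\frac{21}{4} + 10136} = -39056 - \sqrt{\frac{40565}{4}} = -39056 - \frac{\sqrt{40565}}{2}$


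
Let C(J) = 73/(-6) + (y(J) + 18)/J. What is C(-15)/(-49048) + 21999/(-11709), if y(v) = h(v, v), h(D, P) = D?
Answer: -1198735723/638114480 ≈ -1.8786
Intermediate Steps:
y(v) = v
C(J) = -73/6 + (18 + J)/J (C(J) = 73/(-6) + (J + 18)/J = 73*(-⅙) + (18 + J)/J = -73/6 + (18 + J)/J)
C(-15)/(-49048) + 21999/(-11709) = (-67/6 + 18/(-15))/(-49048) + 21999/(-11709) = (-67/6 + 18*(-1/15))*(-1/49048) + 21999*(-1/11709) = (-67/6 - 6/5)*(-1/49048) - 7333/3903 = -371/30*(-1/49048) - 7333/3903 = 371/1471440 - 7333/3903 = -1198735723/638114480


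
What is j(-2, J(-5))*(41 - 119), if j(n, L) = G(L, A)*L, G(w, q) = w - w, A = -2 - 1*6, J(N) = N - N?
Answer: 0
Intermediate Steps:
J(N) = 0
A = -8 (A = -2 - 6 = -8)
G(w, q) = 0
j(n, L) = 0 (j(n, L) = 0*L = 0)
j(-2, J(-5))*(41 - 119) = 0*(41 - 119) = 0*(-78) = 0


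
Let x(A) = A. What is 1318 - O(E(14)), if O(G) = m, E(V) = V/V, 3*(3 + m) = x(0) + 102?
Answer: 1287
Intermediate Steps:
m = 31 (m = -3 + (0 + 102)/3 = -3 + (⅓)*102 = -3 + 34 = 31)
E(V) = 1
O(G) = 31
1318 - O(E(14)) = 1318 - 1*31 = 1318 - 31 = 1287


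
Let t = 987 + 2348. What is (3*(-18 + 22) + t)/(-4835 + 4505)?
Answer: -3347/330 ≈ -10.142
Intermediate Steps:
t = 3335
(3*(-18 + 22) + t)/(-4835 + 4505) = (3*(-18 + 22) + 3335)/(-4835 + 4505) = (3*4 + 3335)/(-330) = (12 + 3335)*(-1/330) = 3347*(-1/330) = -3347/330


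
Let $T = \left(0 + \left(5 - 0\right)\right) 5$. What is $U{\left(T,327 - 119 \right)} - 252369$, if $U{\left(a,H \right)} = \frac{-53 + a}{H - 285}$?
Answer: $- \frac{2776055}{11} \approx -2.5237 \cdot 10^{5}$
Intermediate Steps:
$T = 25$ ($T = \left(0 + \left(5 + 0\right)\right) 5 = \left(0 + 5\right) 5 = 5 \cdot 5 = 25$)
$U{\left(a,H \right)} = \frac{-53 + a}{-285 + H}$
$U{\left(T,327 - 119 \right)} - 252369 = \frac{-53 + 25}{-285 + \left(327 - 119\right)} - 252369 = \frac{1}{-285 + 208} \left(-28\right) - 252369 = \frac{1}{-77} \left(-28\right) - 252369 = \left(- \frac{1}{77}\right) \left(-28\right) - 252369 = \frac{4}{11} - 252369 = - \frac{2776055}{11}$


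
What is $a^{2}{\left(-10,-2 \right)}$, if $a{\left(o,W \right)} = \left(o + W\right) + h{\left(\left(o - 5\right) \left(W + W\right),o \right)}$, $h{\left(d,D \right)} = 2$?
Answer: $100$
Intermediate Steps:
$a{\left(o,W \right)} = 2 + W + o$ ($a{\left(o,W \right)} = \left(o + W\right) + 2 = \left(W + o\right) + 2 = 2 + W + o$)
$a^{2}{\left(-10,-2 \right)} = \left(2 - 2 - 10\right)^{2} = \left(-10\right)^{2} = 100$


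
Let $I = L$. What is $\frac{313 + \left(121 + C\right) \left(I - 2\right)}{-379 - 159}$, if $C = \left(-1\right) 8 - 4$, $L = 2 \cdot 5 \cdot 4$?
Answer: $- \frac{4455}{538} \approx -8.2807$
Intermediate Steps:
$L = 40$ ($L = 10 \cdot 4 = 40$)
$I = 40$
$C = -12$ ($C = -8 - 4 = -12$)
$\frac{313 + \left(121 + C\right) \left(I - 2\right)}{-379 - 159} = \frac{313 + \left(121 - 12\right) \left(40 - 2\right)}{-379 - 159} = \frac{313 + 109 \cdot 38}{-538} = \left(313 + 4142\right) \left(- \frac{1}{538}\right) = 4455 \left(- \frac{1}{538}\right) = - \frac{4455}{538}$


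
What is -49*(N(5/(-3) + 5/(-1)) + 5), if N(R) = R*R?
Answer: -21805/9 ≈ -2422.8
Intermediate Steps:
N(R) = R²
-49*(N(5/(-3) + 5/(-1)) + 5) = -49*((5/(-3) + 5/(-1))² + 5) = -49*((5*(-⅓) + 5*(-1))² + 5) = -49*((-5/3 - 5)² + 5) = -49*((-20/3)² + 5) = -49*(400/9 + 5) = -49*445/9 = -21805/9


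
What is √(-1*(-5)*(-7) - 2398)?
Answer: I*√2433 ≈ 49.325*I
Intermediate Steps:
√(-1*(-5)*(-7) - 2398) = √(5*(-7) - 2398) = √(-35 - 2398) = √(-2433) = I*√2433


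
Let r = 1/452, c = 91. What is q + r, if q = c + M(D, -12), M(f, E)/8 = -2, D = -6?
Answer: 33901/452 ≈ 75.002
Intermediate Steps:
M(f, E) = -16 (M(f, E) = 8*(-2) = -16)
q = 75 (q = 91 - 16 = 75)
r = 1/452 ≈ 0.0022124
q + r = 75 + 1/452 = 33901/452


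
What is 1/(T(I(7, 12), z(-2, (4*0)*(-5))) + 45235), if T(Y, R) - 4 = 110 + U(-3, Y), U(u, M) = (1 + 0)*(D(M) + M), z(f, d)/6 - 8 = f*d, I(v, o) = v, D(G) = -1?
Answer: 1/45355 ≈ 2.2048e-5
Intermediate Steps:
z(f, d) = 48 + 6*d*f (z(f, d) = 48 + 6*(f*d) = 48 + 6*(d*f) = 48 + 6*d*f)
U(u, M) = -1 + M (U(u, M) = (1 + 0)*(-1 + M) = 1*(-1 + M) = -1 + M)
T(Y, R) = 113 + Y (T(Y, R) = 4 + (110 + (-1 + Y)) = 4 + (109 + Y) = 113 + Y)
1/(T(I(7, 12), z(-2, (4*0)*(-5))) + 45235) = 1/((113 + 7) + 45235) = 1/(120 + 45235) = 1/45355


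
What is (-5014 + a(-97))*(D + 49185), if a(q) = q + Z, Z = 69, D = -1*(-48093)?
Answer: -490475676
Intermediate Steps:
D = 48093
a(q) = 69 + q (a(q) = q + 69 = 69 + q)
(-5014 + a(-97))*(D + 49185) = (-5014 + (69 - 97))*(48093 + 49185) = (-5014 - 28)*97278 = -5042*97278 = -490475676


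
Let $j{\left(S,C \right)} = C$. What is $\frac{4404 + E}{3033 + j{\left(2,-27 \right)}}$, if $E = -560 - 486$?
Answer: $\frac{1679}{1503} \approx 1.1171$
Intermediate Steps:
$E = -1046$
$\frac{4404 + E}{3033 + j{\left(2,-27 \right)}} = \frac{4404 - 1046}{3033 - 27} = \frac{3358}{3006} = 3358 \cdot \frac{1}{3006} = \frac{1679}{1503}$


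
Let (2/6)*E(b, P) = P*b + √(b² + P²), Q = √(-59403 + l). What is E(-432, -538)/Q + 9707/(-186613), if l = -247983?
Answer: -9707/186613 - I*√34154*(116208 + √119017)/17077 ≈ -0.052017 - 1261.3*I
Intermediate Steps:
Q = 3*I*√34154 (Q = √(-59403 - 247983) = √(-307386) = 3*I*√34154 ≈ 554.42*I)
E(b, P) = 3*√(P² + b²) + 3*P*b (E(b, P) = 3*(P*b + √(b² + P²)) = 3*(P*b + √(P² + b²)) = 3*(√(P² + b²) + P*b) = 3*√(P² + b²) + 3*P*b)
E(-432, -538)/Q + 9707/(-186613) = (3*√((-538)² + (-432)²) + 3*(-538)*(-432))/((3*I*√34154)) + 9707/(-186613) = (3*√(289444 + 186624) + 697248)*(-I*√34154/102462) + 9707*(-1/186613) = (3*√476068 + 697248)*(-I*√34154/102462) - 9707/186613 = (3*(2*√119017) + 697248)*(-I*√34154/102462) - 9707/186613 = (6*√119017 + 697248)*(-I*√34154/102462) - 9707/186613 = (697248 + 6*√119017)*(-I*√34154/102462) - 9707/186613 = -I*√34154*(697248 + 6*√119017)/102462 - 9707/186613 = -9707/186613 - I*√34154*(697248 + 6*√119017)/102462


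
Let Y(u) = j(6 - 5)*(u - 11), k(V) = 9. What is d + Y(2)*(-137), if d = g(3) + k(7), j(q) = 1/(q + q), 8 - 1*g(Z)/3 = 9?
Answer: 1245/2 ≈ 622.50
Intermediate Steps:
g(Z) = -3 (g(Z) = 24 - 3*9 = 24 - 27 = -3)
j(q) = 1/(2*q)
Y(u) = -11/2 + u/2 (Y(u) = (1/(2*(6 - 5)))*(u - 11) = ((1/2)/1)*(-11 + u) = ((1/2)*1)*(-11 + u) = (-11 + u)/2 = -11/2 + u/2)
d = 6 (d = -3 + 9 = 6)
d + Y(2)*(-137) = 6 + (-11/2 + (1/2)*2)*(-137) = 6 + (-11/2 + 1)*(-137) = 6 - 9/2*(-137) = 6 + 1233/2 = 1245/2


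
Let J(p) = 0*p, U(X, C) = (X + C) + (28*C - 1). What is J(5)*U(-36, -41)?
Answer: 0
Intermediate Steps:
U(X, C) = -1 + X + 29*C (U(X, C) = (C + X) + (-1 + 28*C) = -1 + X + 29*C)
J(p) = 0
J(5)*U(-36, -41) = 0*(-1 - 36 + 29*(-41)) = 0*(-1 - 36 - 1189) = 0*(-1226) = 0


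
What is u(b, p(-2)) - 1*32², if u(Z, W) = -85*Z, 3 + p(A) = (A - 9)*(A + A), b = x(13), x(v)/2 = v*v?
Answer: -29754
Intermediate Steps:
x(v) = 2*v² (x(v) = 2*(v*v) = 2*v²)
b = 338 (b = 2*13² = 2*169 = 338)
p(A) = -3 + 2*A*(-9 + A) (p(A) = -3 + (A - 9)*(A + A) = -3 + (-9 + A)*(2*A) = -3 + 2*A*(-9 + A))
u(b, p(-2)) - 1*32² = -85*338 - 1*32² = -28730 - 1*1024 = -28730 - 1024 = -29754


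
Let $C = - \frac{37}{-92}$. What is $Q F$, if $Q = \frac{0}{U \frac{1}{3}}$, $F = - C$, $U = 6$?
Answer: $0$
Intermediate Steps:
$C = \frac{37}{92}$ ($C = \left(-37\right) \left(- \frac{1}{92}\right) = \frac{37}{92} \approx 0.40217$)
$F = - \frac{37}{92}$ ($F = \left(-1\right) \frac{37}{92} = - \frac{37}{92} \approx -0.40217$)
$Q = 0$ ($Q = \frac{0}{6 \cdot \frac{1}{3}} = \frac{0}{2} = 0 \cdot \frac{1}{2} = 0$)
$Q F = 0 \left(- \frac{37}{92}\right) = 0$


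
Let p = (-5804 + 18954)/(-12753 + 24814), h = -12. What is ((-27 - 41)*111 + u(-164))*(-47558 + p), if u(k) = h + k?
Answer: 4430361950912/12061 ≈ 3.6733e+8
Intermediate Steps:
p = 13150/12061 ≈ 1.0903
u(k) = -12 + k
((-27 - 41)*111 + u(-164))*(-47558 + p) = ((-27 - 41)*111 + (-12 - 164))*(-47558 + 13150/12061) = (-68*111 - 176)*(-573583888/12061) = (-7548 - 176)*(-573583888/12061) = -7724*(-573583888/12061) = 4430361950912/12061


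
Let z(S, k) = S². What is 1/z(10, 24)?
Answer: 1/100 ≈ 0.010000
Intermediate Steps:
1/z(10, 24) = 1/(10²) = 1/100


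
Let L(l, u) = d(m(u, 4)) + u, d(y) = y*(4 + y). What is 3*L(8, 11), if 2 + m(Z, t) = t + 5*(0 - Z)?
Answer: 7824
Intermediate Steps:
m(Z, t) = -2 + t - 5*Z (m(Z, t) = -2 + (t + 5*(0 - Z)) = -2 + (t + 5*(-Z)) = -2 + (t - 5*Z) = -2 + t - 5*Z)
L(l, u) = u + (2 - 5*u)*(6 - 5*u) (L(l, u) = (-2 + 4 - 5*u)*(4 + (-2 + 4 - 5*u)) + u = (2 - 5*u)*(4 + (2 - 5*u)) + u = (2 - 5*u)*(6 - 5*u) + u = u + (2 - 5*u)*(6 - 5*u))
3*L(8, 11) = 3*(12 - 39*11 + 25*11²) = 3*(12 - 429 + 25*121) = 3*(12 - 429 + 3025) = 3*2608 = 7824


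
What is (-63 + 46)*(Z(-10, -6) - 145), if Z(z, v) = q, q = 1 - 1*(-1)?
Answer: 2431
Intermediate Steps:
q = 2 (q = 1 + 1 = 2)
Z(z, v) = 2
(-63 + 46)*(Z(-10, -6) - 145) = (-63 + 46)*(2 - 145) = -17*(-143) = 2431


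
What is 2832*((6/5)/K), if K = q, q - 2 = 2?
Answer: 4248/5 ≈ 849.60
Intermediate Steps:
q = 4 (q = 2 + 2 = 4)
K = 4
2832*((6/5)/K) = 2832*((6/5)/4) = 2832*((6*(⅕))*(¼)) = 2832*((6/5)*(¼)) = 2832*(3/10) = 4248/5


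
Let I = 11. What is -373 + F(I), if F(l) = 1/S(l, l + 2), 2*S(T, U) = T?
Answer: -4101/11 ≈ -372.82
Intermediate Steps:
S(T, U) = T/2
F(l) = 2/l (F(l) = 1/(l/2) = 2/l)
-373 + F(I) = -373 + 2/11 = -4101/11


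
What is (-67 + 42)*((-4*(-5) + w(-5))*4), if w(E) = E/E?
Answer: -2100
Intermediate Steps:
w(E) = 1
(-67 + 42)*((-4*(-5) + w(-5))*4) = (-67 + 42)*((-4*(-5) + 1)*4) = -25*(20 + 1)*4 = -525*4 = -25*84 = -2100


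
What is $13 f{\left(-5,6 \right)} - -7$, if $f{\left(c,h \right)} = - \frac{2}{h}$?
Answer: $\frac{8}{3} \approx 2.6667$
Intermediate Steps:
$13 f{\left(-5,6 \right)} - -7 = 13 \left(- \frac{2}{6}\right) - -7 = 13 \left(\left(-2\right) \frac{1}{6}\right) + \left(-10 + 17\right) = 13 \left(- \frac{1}{3}\right) + 7 = - \frac{13}{3} + 7 = \frac{8}{3}$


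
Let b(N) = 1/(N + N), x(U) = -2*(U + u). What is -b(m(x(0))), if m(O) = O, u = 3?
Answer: 1/12 ≈ 0.083333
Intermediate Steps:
x(U) = -6 - 2*U (x(U) = -2*(U + 3) = -2*(3 + U) = -6 - 2*U)
b(N) = 1/(2*N)
-b(m(x(0))) = -1/(2*(-6 - 2*0)) = -1/(2*(-6 + 0)) = -1/(2*(-6)) = -(-1)/(2*6) = -1*(-1/12) = 1/12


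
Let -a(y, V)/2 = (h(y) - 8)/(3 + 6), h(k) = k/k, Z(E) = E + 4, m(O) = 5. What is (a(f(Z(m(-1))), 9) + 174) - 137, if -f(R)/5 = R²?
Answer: 347/9 ≈ 38.556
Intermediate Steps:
Z(E) = 4 + E
h(k) = 1
f(R) = -5*R²
a(y, V) = 14/9 (a(y, V) = -2*(1 - 8)/(3 + 6) = -(-14)/9 = -2*(-7/9) = 14/9)
(a(f(Z(m(-1))), 9) + 174) - 137 = (14/9 + 174) - 137 = 1580/9 - 137 = 347/9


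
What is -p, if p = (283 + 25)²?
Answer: -94864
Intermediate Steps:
p = 94864 (p = 308² = 94864)
-p = -1*94864 = -94864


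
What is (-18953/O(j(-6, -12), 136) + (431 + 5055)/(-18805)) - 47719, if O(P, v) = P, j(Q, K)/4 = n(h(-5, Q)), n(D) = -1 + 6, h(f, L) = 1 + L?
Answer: -3660727357/75220 ≈ -48667.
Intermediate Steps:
n(D) = 5
j(Q, K) = 20 (j(Q, K) = 4*5 = 20)
(-18953/O(j(-6, -12), 136) + (431 + 5055)/(-18805)) - 47719 = (-18953/20 + (431 + 5055)/(-18805)) - 47719 = (-18953*1/20 + 5486*(-1/18805)) - 47719 = (-18953/20 - 5486/18805) - 47719 = -71304177/75220 - 47719 = -3660727357/75220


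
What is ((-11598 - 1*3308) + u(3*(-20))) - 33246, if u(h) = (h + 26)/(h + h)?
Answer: -2889103/60 ≈ -48152.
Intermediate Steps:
u(h) = (26 + h)/(2*h) (u(h) = (26 + h)/((2*h)) = (26 + h)*(1/(2*h)) = (26 + h)/(2*h))
((-11598 - 1*3308) + u(3*(-20))) - 33246 = ((-11598 - 1*3308) + (26 + 3*(-20))/(2*((3*(-20))))) - 33246 = ((-11598 - 3308) + (1/2)*(26 - 60)/(-60)) - 33246 = (-14906 + (1/2)*(-1/60)*(-34)) - 33246 = (-14906 + 17/60) - 33246 = -894343/60 - 33246 = -2889103/60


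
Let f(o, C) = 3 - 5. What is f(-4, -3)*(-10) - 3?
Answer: 17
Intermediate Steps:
f(o, C) = -2
f(-4, -3)*(-10) - 3 = -2*(-10) - 3 = 20 - 3 = 17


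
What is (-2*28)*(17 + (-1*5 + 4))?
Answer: -896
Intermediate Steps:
(-2*28)*(17 + (-1*5 + 4)) = -56*(17 + (-5 + 4)) = -56*(17 - 1) = -56*16 = -896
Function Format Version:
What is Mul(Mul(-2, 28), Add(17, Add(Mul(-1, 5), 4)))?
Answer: -896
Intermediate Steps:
Mul(Mul(-2, 28), Add(17, Add(Mul(-1, 5), 4))) = Mul(-56, Add(17, Add(-5, 4))) = Mul(-56, Add(17, -1)) = Mul(-56, 16) = -896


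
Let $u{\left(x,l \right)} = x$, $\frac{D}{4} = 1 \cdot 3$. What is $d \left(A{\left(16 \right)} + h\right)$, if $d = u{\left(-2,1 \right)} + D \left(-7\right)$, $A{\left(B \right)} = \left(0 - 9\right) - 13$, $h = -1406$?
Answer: $122808$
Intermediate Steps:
$A{\left(B \right)} = -22$ ($A{\left(B \right)} = -9 - 13 = -22$)
$D = 12$ ($D = 4 \cdot 1 \cdot 3 = 4 \cdot 3 = 12$)
$d = -86$ ($d = -2 + 12 \left(-7\right) = -2 - 84 = -86$)
$d \left(A{\left(16 \right)} + h\right) = - 86 \left(-22 - 1406\right) = \left(-86\right) \left(-1428\right) = 122808$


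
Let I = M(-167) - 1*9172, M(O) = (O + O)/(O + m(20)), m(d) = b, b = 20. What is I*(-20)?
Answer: 26959000/147 ≈ 1.8339e+5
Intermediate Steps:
m(d) = 20
M(O) = 2*O/(20 + O) (M(O) = (O + O)/(O + 20) = (2*O)/(20 + O) = 2*O/(20 + O))
I = -1347950/147 (I = 2*(-167)/(20 - 167) - 1*9172 = 2*(-167)/(-147) - 9172 = 2*(-167)*(-1/147) - 9172 = 334/147 - 9172 = -1347950/147 ≈ -9169.7)
I*(-20) = -1347950/147*(-20) = 26959000/147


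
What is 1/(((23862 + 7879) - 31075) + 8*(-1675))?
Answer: -1/12734 ≈ -7.8530e-5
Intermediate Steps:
1/(((23862 + 7879) - 31075) + 8*(-1675)) = 1/((31741 - 31075) - 13400) = 1/(666 - 13400) = 1/(-12734) = -1/12734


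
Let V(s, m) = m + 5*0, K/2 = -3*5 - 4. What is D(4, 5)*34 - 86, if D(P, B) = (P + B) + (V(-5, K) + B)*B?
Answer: -5390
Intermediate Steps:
K = -38 (K = 2*(-3*5 - 4) = 2*(-15 - 4) = 2*(-19) = -38)
V(s, m) = m (V(s, m) = m + 0 = m)
D(P, B) = B + P + B*(-38 + B) (D(P, B) = (P + B) + (-38 + B)*B = (B + P) + B*(-38 + B) = B + P + B*(-38 + B))
D(4, 5)*34 - 86 = (4 + 5² - 37*5)*34 - 86 = (4 + 25 - 185)*34 - 86 = -156*34 - 86 = -5304 - 86 = -5390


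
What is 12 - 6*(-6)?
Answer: 48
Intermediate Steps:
12 - 6*(-6) = 12 + 36 = 48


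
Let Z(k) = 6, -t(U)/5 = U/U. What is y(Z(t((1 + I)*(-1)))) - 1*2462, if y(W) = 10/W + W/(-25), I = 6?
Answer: -184543/75 ≈ -2460.6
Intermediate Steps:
t(U) = -5 (t(U) = -5*U/U = -5*1 = -5)
y(W) = 10/W - W/25 (y(W) = 10/W + W*(-1/25) = 10/W - W/25)
y(Z(t((1 + I)*(-1)))) - 1*2462 = (10/6 - 1/25*6) - 1*2462 = (10*(⅙) - 6/25) - 2462 = (5/3 - 6/25) - 2462 = 107/75 - 2462 = -184543/75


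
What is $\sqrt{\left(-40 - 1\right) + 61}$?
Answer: $2 \sqrt{5} \approx 4.4721$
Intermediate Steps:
$\sqrt{\left(-40 - 1\right) + 61} = \sqrt{-41 + 61} = \sqrt{20} = 2 \sqrt{5}$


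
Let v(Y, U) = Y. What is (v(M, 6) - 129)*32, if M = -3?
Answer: -4224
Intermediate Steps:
(v(M, 6) - 129)*32 = (-3 - 129)*32 = -132*32 = -4224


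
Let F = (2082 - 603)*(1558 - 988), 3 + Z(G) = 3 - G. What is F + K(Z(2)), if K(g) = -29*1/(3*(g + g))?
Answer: 10116389/12 ≈ 8.4303e+5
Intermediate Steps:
Z(G) = -G (Z(G) = -3 + (3 - G) = -G)
F = 843030 (F = 1479*570 = 843030)
K(g) = -29/(6*g) (K(g) = -29*1/(6*g) = -29/(6*g))
F + K(Z(2)) = 843030 - 29/(6*((-1*2))) = 843030 - 29/6/(-2) = 843030 - 29/6*(-1/2) = 843030 + 29/12 = 10116389/12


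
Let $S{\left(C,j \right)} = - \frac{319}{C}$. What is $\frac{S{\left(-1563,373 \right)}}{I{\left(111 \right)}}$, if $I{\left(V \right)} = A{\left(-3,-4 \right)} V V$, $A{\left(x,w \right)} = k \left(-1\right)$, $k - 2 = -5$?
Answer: $\frac{319}{57773169} \approx 5.5216 \cdot 10^{-6}$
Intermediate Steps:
$k = -3$ ($k = 2 - 5 = -3$)
$A{\left(x,w \right)} = 3$ ($A{\left(x,w \right)} = \left(-3\right) \left(-1\right) = 3$)
$I{\left(V \right)} = 3 V^{2}$ ($I{\left(V \right)} = 3 V V = 3 V^{2}$)
$\frac{S{\left(-1563,373 \right)}}{I{\left(111 \right)}} = \frac{\left(-319\right) \frac{1}{-1563}}{3 \cdot 111^{2}} = \frac{\left(-319\right) \left(- \frac{1}{1563}\right)}{3 \cdot 12321} = \frac{319}{1563 \cdot 36963} = \frac{319}{1563} \cdot \frac{1}{36963} = \frac{319}{57773169}$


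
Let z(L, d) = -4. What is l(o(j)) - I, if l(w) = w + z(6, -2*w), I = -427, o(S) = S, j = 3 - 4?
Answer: 422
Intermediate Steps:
j = -1
l(w) = -4 + w (l(w) = w - 4 = -4 + w)
l(o(j)) - I = (-4 - 1) - 1*(-427) = -5 + 427 = 422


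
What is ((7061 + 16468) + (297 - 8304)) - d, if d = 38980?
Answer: -23458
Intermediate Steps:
((7061 + 16468) + (297 - 8304)) - d = ((7061 + 16468) + (297 - 8304)) - 1*38980 = (23529 - 8007) - 38980 = 15522 - 38980 = -23458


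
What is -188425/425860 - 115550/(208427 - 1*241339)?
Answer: 1075166985/350397608 ≈ 3.0684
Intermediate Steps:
-188425/425860 - 115550/(208427 - 1*241339) = -188425*1/425860 - 115550/(208427 - 241339) = -37685/85172 - 115550/(-32912) = -37685/85172 - 115550*(-1/32912) = -37685/85172 + 57775/16456 = 1075166985/350397608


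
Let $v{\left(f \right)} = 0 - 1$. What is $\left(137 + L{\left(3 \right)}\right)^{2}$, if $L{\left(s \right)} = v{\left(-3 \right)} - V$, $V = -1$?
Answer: $18769$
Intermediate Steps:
$v{\left(f \right)} = -1$ ($v{\left(f \right)} = 0 - 1 = -1$)
$L{\left(s \right)} = 0$ ($L{\left(s \right)} = -1 - -1 = -1 + 1 = 0$)
$\left(137 + L{\left(3 \right)}\right)^{2} = \left(137 + 0\right)^{2} = 137^{2} = 18769$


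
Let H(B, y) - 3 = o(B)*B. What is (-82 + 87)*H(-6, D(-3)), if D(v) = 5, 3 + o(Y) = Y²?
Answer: -975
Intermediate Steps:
o(Y) = -3 + Y²
H(B, y) = 3 + B*(-3 + B²) (H(B, y) = 3 + (-3 + B²)*B = 3 + B*(-3 + B²))
(-82 + 87)*H(-6, D(-3)) = (-82 + 87)*(3 - 6*(-3 + (-6)²)) = 5*(3 - 6*(-3 + 36)) = 5*(3 - 6*33) = 5*(3 - 198) = 5*(-195) = -975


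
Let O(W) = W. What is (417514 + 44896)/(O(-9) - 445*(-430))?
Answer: 462410/191341 ≈ 2.4167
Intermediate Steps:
(417514 + 44896)/(O(-9) - 445*(-430)) = (417514 + 44896)/(-9 - 445*(-430)) = 462410/(-9 + 191350) = 462410/191341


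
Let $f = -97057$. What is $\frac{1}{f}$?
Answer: $- \frac{1}{97057} \approx -1.0303 \cdot 10^{-5}$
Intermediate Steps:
$\frac{1}{f} = \frac{1}{-97057} = - \frac{1}{97057}$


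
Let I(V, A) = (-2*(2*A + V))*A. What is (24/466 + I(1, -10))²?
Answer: 7837206784/54289 ≈ 1.4436e+5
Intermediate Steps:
I(V, A) = A*(-4*A - 2*V) (I(V, A) = (-2*(V + 2*A))*A = (-4*A - 2*V)*A = A*(-4*A - 2*V))
(24/466 + I(1, -10))² = (24/466 - 2*(-10)*(1 + 2*(-10)))² = (24*(1/466) - 2*(-10)*(1 - 20))² = (12/233 - 2*(-10)*(-19))² = (12/233 - 380)² = (-88528/233)² = 7837206784/54289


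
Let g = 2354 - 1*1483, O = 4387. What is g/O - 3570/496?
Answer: -7614787/1087976 ≈ -6.9990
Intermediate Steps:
g = 871 (g = 2354 - 1483 = 871)
g/O - 3570/496 = 871/4387 - 3570/496 = 871*(1/4387) - 3570*1/496 = 871/4387 - 1785/248 = -7614787/1087976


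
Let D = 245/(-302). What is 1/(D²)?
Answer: 91204/60025 ≈ 1.5194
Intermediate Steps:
D = -245/302 (D = 245*(-1/302) = -245/302 ≈ -0.81126)
1/(D²) = 1/((-245/302)²) = 1/(60025/91204) = 91204/60025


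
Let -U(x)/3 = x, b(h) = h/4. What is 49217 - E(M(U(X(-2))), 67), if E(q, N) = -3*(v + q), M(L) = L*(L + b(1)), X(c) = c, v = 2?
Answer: 98671/2 ≈ 49336.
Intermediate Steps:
b(h) = h/4 (b(h) = h*(¼) = h/4)
U(x) = -3*x
M(L) = L*(¼ + L) (M(L) = L*(L + (¼)*1) = L*(L + ¼) = L*(¼ + L))
E(q, N) = -6 - 3*q (E(q, N) = -3*(2 + q) = -6 - 3*q)
49217 - E(M(U(X(-2))), 67) = 49217 - (-6 - 3*(-3*(-2))*(¼ - 3*(-2))) = 49217 - (-6 - 18*(¼ + 6)) = 49217 - (-6 - 18*25/4) = 49217 - (-6 - 3*75/2) = 49217 - (-6 - 225/2) = 49217 - 1*(-237/2) = 49217 + 237/2 = 98671/2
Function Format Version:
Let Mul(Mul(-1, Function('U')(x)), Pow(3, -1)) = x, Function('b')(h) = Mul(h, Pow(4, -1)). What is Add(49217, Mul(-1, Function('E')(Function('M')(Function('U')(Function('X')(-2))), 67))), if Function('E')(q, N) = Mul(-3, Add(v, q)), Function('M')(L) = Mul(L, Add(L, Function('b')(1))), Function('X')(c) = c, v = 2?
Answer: Rational(98671, 2) ≈ 49336.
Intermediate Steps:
Function('b')(h) = Mul(Rational(1, 4), h) (Function('b')(h) = Mul(h, Rational(1, 4)) = Mul(Rational(1, 4), h))
Function('U')(x) = Mul(-3, x)
Function('M')(L) = Mul(L, Add(Rational(1, 4), L)) (Function('M')(L) = Mul(L, Add(L, Mul(Rational(1, 4), 1))) = Mul(L, Add(L, Rational(1, 4))) = Mul(L, Add(Rational(1, 4), L)))
Function('E')(q, N) = Add(-6, Mul(-3, q)) (Function('E')(q, N) = Mul(-3, Add(2, q)) = Add(-6, Mul(-3, q)))
Add(49217, Mul(-1, Function('E')(Function('M')(Function('U')(Function('X')(-2))), 67))) = Add(49217, Mul(-1, Add(-6, Mul(-3, Mul(Mul(-3, -2), Add(Rational(1, 4), Mul(-3, -2))))))) = Add(49217, Mul(-1, Add(-6, Mul(-3, Mul(6, Add(Rational(1, 4), 6)))))) = Add(49217, Mul(-1, Add(-6, Mul(-3, Mul(6, Rational(25, 4)))))) = Add(49217, Mul(-1, Add(-6, Mul(-3, Rational(75, 2))))) = Add(49217, Mul(-1, Add(-6, Rational(-225, 2)))) = Add(49217, Mul(-1, Rational(-237, 2))) = Add(49217, Rational(237, 2)) = Rational(98671, 2)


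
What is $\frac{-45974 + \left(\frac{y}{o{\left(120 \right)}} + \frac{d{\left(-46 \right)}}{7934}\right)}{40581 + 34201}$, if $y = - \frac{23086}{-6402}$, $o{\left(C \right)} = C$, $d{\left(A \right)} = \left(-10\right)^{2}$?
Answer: $- \frac{722219607607}{1174774368240} \approx -0.61477$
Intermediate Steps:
$d{\left(A \right)} = 100$
$y = \frac{119}{33}$ ($y = \left(-23086\right) \left(- \frac{1}{6402}\right) = \frac{119}{33} \approx 3.6061$)
$\frac{-45974 + \left(\frac{y}{o{\left(120 \right)}} + \frac{d{\left(-46 \right)}}{7934}\right)}{40581 + 34201} = \frac{-45974 + \left(\frac{119}{33 \cdot 120} + \frac{100}{7934}\right)}{40581 + 34201} = \frac{-45974 + \left(\frac{119}{33} \cdot \frac{1}{120} + 100 \cdot \frac{1}{7934}\right)}{74782} = \left(-45974 + \left(\frac{119}{3960} + \frac{50}{3967}\right)\right) \frac{1}{74782} = \left(-45974 + \frac{670073}{15709320}\right) \frac{1}{74782} = \left(- \frac{722219607607}{15709320}\right) \frac{1}{74782} = - \frac{722219607607}{1174774368240}$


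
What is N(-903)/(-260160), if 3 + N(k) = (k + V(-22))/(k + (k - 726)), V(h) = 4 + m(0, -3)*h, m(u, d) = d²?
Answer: 6499/658725120 ≈ 9.8660e-6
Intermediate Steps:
V(h) = 4 + 9*h (V(h) = 4 + (-3)²*h = 4 + 9*h)
N(k) = -3 + (-194 + k)/(-726 + 2*k) (N(k) = -3 + (k + (4 + 9*(-22)))/(k + (k - 726)) = -3 + (k + (4 - 198))/(k + (-726 + k)) = -3 + (k - 194)/(-726 + 2*k) = -3 + (-194 + k)/(-726 + 2*k))
N(-903)/(-260160) = ((1984 - 5*(-903))/(2*(-363 - 903)))/(-260160) = ((½)*(1984 + 4515)/(-1266))*(-1/260160) = ((½)*(-1/1266)*6499)*(-1/260160) = -6499/2532*(-1/260160) = 6499/658725120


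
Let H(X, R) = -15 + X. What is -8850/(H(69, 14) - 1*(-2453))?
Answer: -8850/2507 ≈ -3.5301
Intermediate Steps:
-8850/(H(69, 14) - 1*(-2453)) = -8850/((-15 + 69) - 1*(-2453)) = -8850/(54 + 2453) = -8850/2507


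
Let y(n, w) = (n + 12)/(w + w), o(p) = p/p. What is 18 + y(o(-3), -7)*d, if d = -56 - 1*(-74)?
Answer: 9/7 ≈ 1.2857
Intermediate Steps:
o(p) = 1
y(n, w) = (12 + n)/(2*w) (y(n, w) = (12 + n)/((2*w)) = (12 + n)*(1/(2*w)) = (12 + n)/(2*w))
d = 18 (d = -56 + 74 = 18)
18 + y(o(-3), -7)*d = 18 + ((½)*(12 + 1)/(-7))*18 = 18 + ((½)*(-⅐)*13)*18 = 18 - 13/14*18 = 18 - 117/7 = 9/7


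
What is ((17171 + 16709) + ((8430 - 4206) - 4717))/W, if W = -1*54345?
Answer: -11129/18115 ≈ -0.61435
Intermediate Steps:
W = -54345
((17171 + 16709) + ((8430 - 4206) - 4717))/W = ((17171 + 16709) + ((8430 - 4206) - 4717))/(-54345) = (33880 + (4224 - 4717))*(-1/54345) = (33880 - 493)*(-1/54345) = 33387*(-1/54345) = -11129/18115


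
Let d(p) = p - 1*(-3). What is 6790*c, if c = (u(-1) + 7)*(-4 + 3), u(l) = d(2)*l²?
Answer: -81480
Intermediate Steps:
d(p) = 3 + p (d(p) = p + 3 = 3 + p)
u(l) = 5*l² (u(l) = (3 + 2)*l² = 5*l²)
c = -12 (c = (5*(-1)² + 7)*(-4 + 3) = (5*1 + 7)*(-1) = (5 + 7)*(-1) = 12*(-1) = -12)
6790*c = 6790*(-12) = -81480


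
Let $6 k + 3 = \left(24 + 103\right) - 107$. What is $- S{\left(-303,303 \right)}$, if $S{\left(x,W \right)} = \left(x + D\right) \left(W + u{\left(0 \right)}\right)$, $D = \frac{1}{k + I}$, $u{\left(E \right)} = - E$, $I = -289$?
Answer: $\frac{1560771}{17} \approx 91810.0$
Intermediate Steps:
$k = \frac{17}{6}$ ($k = - \frac{1}{2} + \frac{\left(24 + 103\right) - 107}{6} = - \frac{1}{2} + \frac{127 - 107}{6} = - \frac{1}{2} + \frac{1}{6} \cdot 20 = - \frac{1}{2} + \frac{10}{3} = \frac{17}{6} \approx 2.8333$)
$D = - \frac{6}{1717}$ ($D = \frac{1}{\frac{17}{6} - 289} = \frac{1}{- \frac{1717}{6}} = - \frac{6}{1717} \approx -0.0034945$)
$S{\left(x,W \right)} = W \left(- \frac{6}{1717} + x\right)$ ($S{\left(x,W \right)} = \left(x - \frac{6}{1717}\right) \left(W - 0\right) = \left(- \frac{6}{1717} + x\right) \left(W + 0\right) = \left(- \frac{6}{1717} + x\right) W = W \left(- \frac{6}{1717} + x\right)$)
$- S{\left(-303,303 \right)} = - \frac{303 \left(-6 + 1717 \left(-303\right)\right)}{1717} = - \frac{303 \left(-6 - 520251\right)}{1717} = - \frac{303 \left(-520257\right)}{1717} = \left(-1\right) \left(- \frac{1560771}{17}\right) = \frac{1560771}{17}$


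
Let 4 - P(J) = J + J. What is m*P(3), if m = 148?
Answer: -296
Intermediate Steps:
P(J) = 4 - 2*J (P(J) = 4 - (J + J) = 4 - 2*J)
m*P(3) = 148*(4 - 2*3) = 148*(4 - 6) = 148*(-2) = -296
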